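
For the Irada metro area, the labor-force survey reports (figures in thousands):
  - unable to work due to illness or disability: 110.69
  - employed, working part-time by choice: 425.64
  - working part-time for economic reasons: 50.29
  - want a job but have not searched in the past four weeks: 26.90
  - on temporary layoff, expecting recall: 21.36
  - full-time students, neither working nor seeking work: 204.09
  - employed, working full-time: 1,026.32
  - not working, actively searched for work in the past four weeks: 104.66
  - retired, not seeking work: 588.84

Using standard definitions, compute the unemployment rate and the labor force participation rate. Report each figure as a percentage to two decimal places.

Employed = 425.64 + 50.29 + 1,026.32 = 1,502.25 thousand (anyone who worked, including part-time for economic reasons, counts as employed).
Unemployed = 21.36 + 104.66 = 126.02 thousand (jobless and actively searching, or on temporary layoff).
Labor force = 1,502.25 + 126.02 = 1,628.27 thousand.
Not in labor force = 110.69 + 26.90 + 204.09 + 588.84 = 930.52 thousand (those not working and not actively searching are outside the labor force — including those who want a job but have given up searching).
Civilian working-age population = 1,628.27 + 930.52 = 2,558.79 thousand.
Unemployment rate = 126.02 / 1,628.27 = 7.74%.
Labor force participation rate = 1,628.27 / 2,558.79 = 63.63%.

Unemployment rate ≈ 7.74%; labor force participation rate ≈ 63.63%.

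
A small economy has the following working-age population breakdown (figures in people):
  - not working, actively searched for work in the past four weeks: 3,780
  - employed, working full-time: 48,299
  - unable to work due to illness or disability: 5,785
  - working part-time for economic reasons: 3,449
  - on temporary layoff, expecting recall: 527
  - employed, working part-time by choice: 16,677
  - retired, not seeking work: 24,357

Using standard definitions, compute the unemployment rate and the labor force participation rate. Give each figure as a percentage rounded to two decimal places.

Unemployment rate ≈ 5.92%; labor force participation rate ≈ 70.70%.

Employed = 48,299 + 3,449 + 16,677 = 68,425 (anyone who worked, including part-time for economic reasons, counts as employed).
Unemployed = 3,780 + 527 = 4,307 (jobless and actively searching, or on temporary layoff).
Labor force = 68,425 + 4,307 = 72,732.
Not in labor force = 5,785 + 24,357 = 30,142 (those not working and not actively searching are outside the labor force).
Civilian working-age population = 72,732 + 30,142 = 102,874.
Unemployment rate = 4,307 / 72,732 = 5.92%.
Labor force participation rate = 72,732 / 102,874 = 70.70%.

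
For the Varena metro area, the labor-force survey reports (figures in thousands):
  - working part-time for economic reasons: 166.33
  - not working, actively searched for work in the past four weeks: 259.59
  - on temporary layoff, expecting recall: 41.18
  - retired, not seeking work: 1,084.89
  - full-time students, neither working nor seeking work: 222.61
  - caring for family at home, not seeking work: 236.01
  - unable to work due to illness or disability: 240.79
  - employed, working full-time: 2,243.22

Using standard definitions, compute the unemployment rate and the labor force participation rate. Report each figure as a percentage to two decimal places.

Employed = 166.33 + 2,243.22 = 2,409.55 thousand (anyone who worked, including part-time for economic reasons, counts as employed).
Unemployed = 259.59 + 41.18 = 300.77 thousand (jobless and actively searching, or on temporary layoff).
Labor force = 2,409.55 + 300.77 = 2,710.32 thousand.
Not in labor force = 1,084.89 + 222.61 + 236.01 + 240.79 = 1,784.30 thousand (those not working and not actively searching are outside the labor force).
Civilian working-age population = 2,710.32 + 1,784.30 = 4,494.62 thousand.
Unemployment rate = 300.77 / 2,710.32 = 11.10%.
Labor force participation rate = 2,710.32 / 4,494.62 = 60.30%.

Unemployment rate ≈ 11.10%; labor force participation rate ≈ 60.30%.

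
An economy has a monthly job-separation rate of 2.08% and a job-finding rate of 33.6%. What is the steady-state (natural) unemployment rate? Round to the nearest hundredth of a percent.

At steady state the flows balance: s·E = f·U, so U/(E+U) = s/(s+f).
u* = 2.08 / (2.08 + 33.6) = 2.08 / 35.68 = 5.83%.

Steady-state unemployment rate ≈ 5.83%.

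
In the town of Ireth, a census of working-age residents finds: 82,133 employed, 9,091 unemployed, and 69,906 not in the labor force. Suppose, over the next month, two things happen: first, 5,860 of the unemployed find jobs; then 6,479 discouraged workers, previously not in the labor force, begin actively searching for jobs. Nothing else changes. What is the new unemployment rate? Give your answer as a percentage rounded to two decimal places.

Initially, labor force = 82,133 + 9,091 = 91,224, so u = 9,091/91,224 = 9.97%.
After the first change, unemployed falls and employed rises by 5,860; labor force unchanged → E = 87,993, U = 3,231, labor force = 91,224.
After the second change, unemployed and labor force both rise by 6,479 → E = 87,993, U = 9,710, labor force = 97,703.
New unemployment rate = 9,710 / 97,703 = 9.94%.

New unemployment rate ≈ 9.94%.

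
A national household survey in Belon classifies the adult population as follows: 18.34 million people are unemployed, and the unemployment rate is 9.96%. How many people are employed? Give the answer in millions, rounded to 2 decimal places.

About 165.80 million are employed.

Labor force = U / u = 18.34 / 0.0996 ≈ 184.14 million.
Employed = labor force − unemployed = 184.14 − 18.34 = 165.80 million.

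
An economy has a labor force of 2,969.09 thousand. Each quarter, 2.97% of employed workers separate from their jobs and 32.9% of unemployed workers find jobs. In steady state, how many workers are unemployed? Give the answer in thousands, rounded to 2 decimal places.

Steady-state unemployment rate u* = s/(s+f) = 2.97/(2.97+32.9) = 0.082799.
Unemployed = u* × labor force = 0.082799 × 2,969.09 ≈ 245.84 thousand.

About 245.84 thousand are unemployed in steady state.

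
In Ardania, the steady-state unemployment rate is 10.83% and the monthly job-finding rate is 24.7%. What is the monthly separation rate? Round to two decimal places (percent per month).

Separation rate ≈ 3.00% per month.

From u* = s/(s+f): s = u·f/(1−u).
s = 0.1083 × 24.7 / (1 − 0.1083) = 2.6750 / 0.8917 ≈ 3.00% per month.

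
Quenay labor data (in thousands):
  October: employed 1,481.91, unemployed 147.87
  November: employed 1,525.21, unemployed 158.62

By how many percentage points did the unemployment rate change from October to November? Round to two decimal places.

The unemployment rate changed by +0.35 percentage points.

October: labor force = 1,481.91 + 147.87 = 1,629.78; u = 147.87/1,629.78 = 9.07%.
November: labor force = 1,525.21 + 158.62 = 1,683.83; u = 158.62/1,683.83 = 9.42%.
Change = 9.42% − 9.07% = +0.35 pp.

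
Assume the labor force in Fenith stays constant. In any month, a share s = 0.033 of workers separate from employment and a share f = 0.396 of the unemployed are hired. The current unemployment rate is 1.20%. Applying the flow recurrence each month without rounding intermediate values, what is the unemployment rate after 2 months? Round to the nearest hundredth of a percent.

Unemployment rate after two months ≈ 5.58%.

With a fixed labor force, u_{t+1} = u_t + s·(1−u_t) − f·u_t = u_t·(1−s−f) + s.
Here 1−s−f = 0.571 and s = 0.033.
u_1 = 0.012000 × 0.571 + 0.033 = 0.039852.
u_2 = 0.039852 × 0.571 + 0.033 = 0.055755.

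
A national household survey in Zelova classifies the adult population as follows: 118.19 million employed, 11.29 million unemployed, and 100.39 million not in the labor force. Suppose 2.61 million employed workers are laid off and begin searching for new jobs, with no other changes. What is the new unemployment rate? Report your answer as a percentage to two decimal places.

Initially, labor force = 118.19 + 11.29 = 129.48 million, so u = 11.29/129.48 = 8.72%.
After the change, employed falls and unemployed rises by 2.61; labor force unchanged → E = 115.58, U = 13.90, labor force = 129.48 million.
New unemployment rate = 13.90 / 129.48 = 10.74%.

New unemployment rate ≈ 10.74%.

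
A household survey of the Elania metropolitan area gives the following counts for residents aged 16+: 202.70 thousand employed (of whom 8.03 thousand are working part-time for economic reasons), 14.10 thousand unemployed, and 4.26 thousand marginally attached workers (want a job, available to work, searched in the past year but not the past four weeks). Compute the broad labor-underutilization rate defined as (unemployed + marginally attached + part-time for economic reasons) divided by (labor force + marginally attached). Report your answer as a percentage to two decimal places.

Broad underutilization rate ≈ 11.94%.

Labor force = 202.70 + 14.10 = 216.80 thousand.
Numerator = 14.10 + 4.26 + 8.03 = 26.39 thousand.
Denominator = 216.80 + 4.26 = 221.06 thousand.
Broad rate = 26.39 / 221.06 = 11.94%.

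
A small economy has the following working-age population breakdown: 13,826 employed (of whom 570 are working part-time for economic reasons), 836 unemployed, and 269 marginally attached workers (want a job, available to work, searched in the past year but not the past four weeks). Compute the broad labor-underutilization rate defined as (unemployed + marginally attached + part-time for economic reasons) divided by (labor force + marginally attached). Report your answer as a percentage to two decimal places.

Labor force = 13,826 + 836 = 14,662.
Numerator = 836 + 269 + 570 = 1,675.
Denominator = 14,662 + 269 = 14,931.
Broad rate = 1,675 / 14,931 = 11.22%.

Broad underutilization rate ≈ 11.22%.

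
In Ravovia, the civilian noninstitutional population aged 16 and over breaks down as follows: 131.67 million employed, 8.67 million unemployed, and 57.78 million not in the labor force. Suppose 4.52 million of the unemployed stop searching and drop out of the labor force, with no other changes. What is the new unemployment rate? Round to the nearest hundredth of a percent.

New unemployment rate ≈ 3.06%.

Initially, labor force = 131.67 + 8.67 = 140.34 million, so u = 8.67/140.34 = 6.18%.
After the change, unemployed and labor force both fall by 4.52 → E = 131.67, U = 4.15, labor force = 135.82 million.
New unemployment rate = 4.15 / 135.82 = 3.06%.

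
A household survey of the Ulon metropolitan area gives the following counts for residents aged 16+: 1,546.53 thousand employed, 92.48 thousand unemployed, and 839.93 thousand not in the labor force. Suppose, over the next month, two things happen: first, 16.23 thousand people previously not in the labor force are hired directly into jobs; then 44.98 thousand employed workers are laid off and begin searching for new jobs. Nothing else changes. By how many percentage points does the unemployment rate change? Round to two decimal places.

The unemployment rate changes by +2.66 percentage points.

Initially, labor force = 1,546.53 + 92.48 = 1,639.01 thousand, so u = 92.48/1,639.01 = 5.64%.
After the first change, employed and labor force both rise by 16.23; unemployed unchanged → E = 1,562.76, U = 92.48, labor force = 1,655.24 thousand.
After the second change, employed falls and unemployed rises by 44.98; labor force unchanged → E = 1,517.78, U = 137.46, labor force = 1,655.24 thousand.
New unemployment rate = 137.46 / 1,655.24 = 8.30%.
Change = 8.30% − 5.64% = +2.66 percentage points.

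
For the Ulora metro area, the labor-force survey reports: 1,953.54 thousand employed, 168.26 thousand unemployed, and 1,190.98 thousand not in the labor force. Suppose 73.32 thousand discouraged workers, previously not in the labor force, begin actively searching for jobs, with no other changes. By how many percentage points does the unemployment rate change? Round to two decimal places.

Initially, labor force = 1,953.54 + 168.26 = 2,121.80 thousand, so u = 168.26/2,121.80 = 7.93%.
After the change, unemployed and labor force both rise by 73.32 → E = 1,953.54, U = 241.58, labor force = 2,195.12 thousand.
New unemployment rate = 241.58 / 2,195.12 = 11.01%.
Change = 11.01% − 7.93% = +3.08 percentage points.

The unemployment rate changes by +3.08 percentage points.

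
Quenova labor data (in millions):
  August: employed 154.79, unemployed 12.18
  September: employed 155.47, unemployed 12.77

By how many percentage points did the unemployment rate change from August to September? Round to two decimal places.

The unemployment rate changed by +0.30 percentage points.

August: labor force = 154.79 + 12.18 = 166.97; u = 12.18/166.97 = 7.29%.
September: labor force = 155.47 + 12.77 = 168.24; u = 12.77/168.24 = 7.59%.
Change = 7.59% − 7.29% = +0.30 pp.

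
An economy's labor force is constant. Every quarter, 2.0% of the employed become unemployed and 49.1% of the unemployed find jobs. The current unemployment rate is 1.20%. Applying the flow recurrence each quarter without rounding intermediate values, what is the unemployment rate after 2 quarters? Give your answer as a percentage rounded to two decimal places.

Unemployment rate after two quarters ≈ 3.26%.

With a fixed labor force, u_{t+1} = u_t + s·(1−u_t) − f·u_t = u_t·(1−s−f) + s.
Here 1−s−f = 0.489 and s = 0.020.
u_1 = 0.012000 × 0.489 + 0.020 = 0.025868.
u_2 = 0.025868 × 0.489 + 0.020 = 0.032649.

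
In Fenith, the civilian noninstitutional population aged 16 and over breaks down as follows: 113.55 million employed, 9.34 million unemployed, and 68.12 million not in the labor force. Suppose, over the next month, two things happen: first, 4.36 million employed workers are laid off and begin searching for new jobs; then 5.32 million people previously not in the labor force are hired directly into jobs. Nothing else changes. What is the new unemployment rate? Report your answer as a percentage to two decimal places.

New unemployment rate ≈ 10.69%.

Initially, labor force = 113.55 + 9.34 = 122.89 million, so u = 9.34/122.89 = 7.60%.
After the first change, employed falls and unemployed rises by 4.36; labor force unchanged → E = 109.19, U = 13.70, labor force = 122.89 million.
After the second change, employed and labor force both rise by 5.32; unemployed unchanged → E = 114.51, U = 13.70, labor force = 128.21 million.
New unemployment rate = 13.70 / 128.21 = 10.69%.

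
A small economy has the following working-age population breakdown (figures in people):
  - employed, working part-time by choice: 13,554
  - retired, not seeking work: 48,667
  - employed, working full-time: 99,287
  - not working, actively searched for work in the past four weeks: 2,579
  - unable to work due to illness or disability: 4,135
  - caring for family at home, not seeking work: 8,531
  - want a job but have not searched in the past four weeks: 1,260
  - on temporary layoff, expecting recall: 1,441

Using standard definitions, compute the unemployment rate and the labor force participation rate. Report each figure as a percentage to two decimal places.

Employed = 13,554 + 99,287 = 112,841.
Unemployed = 2,579 + 1,441 = 4,020 (jobless and actively searching, or on temporary layoff).
Labor force = 112,841 + 4,020 = 116,861.
Not in labor force = 48,667 + 4,135 + 8,531 + 1,260 = 62,593 (those not working and not actively searching are outside the labor force — including those who want a job but have given up searching).
Civilian working-age population = 116,861 + 62,593 = 179,454.
Unemployment rate = 4,020 / 116,861 = 3.44%.
Labor force participation rate = 116,861 / 179,454 = 65.12%.

Unemployment rate ≈ 3.44%; labor force participation rate ≈ 65.12%.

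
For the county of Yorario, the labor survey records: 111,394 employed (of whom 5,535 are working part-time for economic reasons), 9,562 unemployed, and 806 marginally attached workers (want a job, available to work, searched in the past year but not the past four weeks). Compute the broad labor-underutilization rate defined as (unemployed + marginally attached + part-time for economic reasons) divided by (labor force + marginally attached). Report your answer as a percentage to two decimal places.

Broad underutilization rate ≈ 13.06%.

Labor force = 111,394 + 9,562 = 120,956.
Numerator = 9,562 + 806 + 5,535 = 15,903.
Denominator = 120,956 + 806 = 121,762.
Broad rate = 15,903 / 121,762 = 13.06%.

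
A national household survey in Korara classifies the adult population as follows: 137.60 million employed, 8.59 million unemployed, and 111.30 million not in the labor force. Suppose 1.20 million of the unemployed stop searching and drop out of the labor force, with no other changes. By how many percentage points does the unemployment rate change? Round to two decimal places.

The unemployment rate changes by −0.78 percentage points.

Initially, labor force = 137.60 + 8.59 = 146.19 million, so u = 8.59/146.19 = 5.88%.
After the change, unemployed and labor force both fall by 1.20 → E = 137.60, U = 7.39, labor force = 144.99 million.
New unemployment rate = 7.39 / 144.99 = 5.10%.
Change = 5.10% − 5.88% = −0.78 percentage points.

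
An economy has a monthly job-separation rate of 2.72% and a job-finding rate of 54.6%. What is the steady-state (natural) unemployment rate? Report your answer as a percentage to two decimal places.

At steady state the flows balance: s·E = f·U, so U/(E+U) = s/(s+f).
u* = 2.72 / (2.72 + 54.6) = 2.72 / 57.32 = 4.75%.

Steady-state unemployment rate ≈ 4.75%.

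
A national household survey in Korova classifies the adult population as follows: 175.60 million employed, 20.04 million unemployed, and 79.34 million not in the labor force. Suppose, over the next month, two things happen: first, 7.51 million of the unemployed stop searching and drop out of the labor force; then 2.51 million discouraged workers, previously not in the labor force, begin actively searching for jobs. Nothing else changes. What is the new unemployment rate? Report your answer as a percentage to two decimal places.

New unemployment rate ≈ 7.89%.

Initially, labor force = 175.60 + 20.04 = 195.64 million, so u = 20.04/195.64 = 10.24%.
After the first change, unemployed and labor force both fall by 7.51 → E = 175.60, U = 12.53, labor force = 188.13 million.
After the second change, unemployed and labor force both rise by 2.51 → E = 175.60, U = 15.04, labor force = 190.64 million.
New unemployment rate = 15.04 / 190.64 = 7.89%.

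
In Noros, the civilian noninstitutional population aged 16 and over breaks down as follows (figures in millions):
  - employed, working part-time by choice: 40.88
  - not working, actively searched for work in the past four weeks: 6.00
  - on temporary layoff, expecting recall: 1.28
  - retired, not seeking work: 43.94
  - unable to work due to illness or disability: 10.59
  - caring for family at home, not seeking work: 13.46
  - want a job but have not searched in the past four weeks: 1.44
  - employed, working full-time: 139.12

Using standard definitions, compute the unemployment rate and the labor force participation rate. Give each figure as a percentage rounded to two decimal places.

Unemployment rate ≈ 3.89%; labor force participation rate ≈ 72.95%.

Employed = 40.88 + 139.12 = 180.00 million.
Unemployed = 6.00 + 1.28 = 7.28 million (jobless and actively searching, or on temporary layoff).
Labor force = 180.00 + 7.28 = 187.28 million.
Not in labor force = 43.94 + 10.59 + 13.46 + 1.44 = 69.43 million (those not working and not actively searching are outside the labor force — including those who want a job but have given up searching).
Civilian working-age population = 187.28 + 69.43 = 256.71 million.
Unemployment rate = 7.28 / 187.28 = 3.89%.
Labor force participation rate = 187.28 / 256.71 = 72.95%.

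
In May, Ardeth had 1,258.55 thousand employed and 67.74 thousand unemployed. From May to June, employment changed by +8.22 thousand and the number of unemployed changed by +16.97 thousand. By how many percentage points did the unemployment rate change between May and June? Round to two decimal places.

May: labor force = 1,258.55 + 67.74 = 1,326.29; u = 67.74/1,326.29 = 5.11%.
June: labor force = 1,266.77 + 84.71 = 1,351.48; u = 84.71/1,351.48 = 6.27%.
Change = 6.27% − 5.11% = +1.16 pp.

The unemployment rate changed by +1.16 percentage points.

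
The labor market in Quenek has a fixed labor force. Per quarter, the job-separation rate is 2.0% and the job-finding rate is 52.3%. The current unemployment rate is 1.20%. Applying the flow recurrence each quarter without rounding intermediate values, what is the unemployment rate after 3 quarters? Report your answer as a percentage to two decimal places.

With a fixed labor force, u_{t+1} = u_t + s·(1−u_t) − f·u_t = u_t·(1−s−f) + s.
Here 1−s−f = 0.457 and s = 0.020.
u_1 = 0.012000 × 0.457 + 0.020 = 0.025484.
u_2 = 0.025484 × 0.457 + 0.020 = 0.031646.
u_3 = 0.031646 × 0.457 + 0.020 = 0.034462.

Unemployment rate after three quarters ≈ 3.45%.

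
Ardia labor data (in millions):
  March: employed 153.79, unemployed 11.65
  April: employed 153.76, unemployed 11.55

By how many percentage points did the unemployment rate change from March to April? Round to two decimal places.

March: labor force = 153.79 + 11.65 = 165.44; u = 11.65/165.44 = 7.04%.
April: labor force = 153.76 + 11.55 = 165.31; u = 11.55/165.31 = 6.99%.
Change = 6.99% − 7.04% = −0.05 pp.

The unemployment rate changed by −0.05 percentage points.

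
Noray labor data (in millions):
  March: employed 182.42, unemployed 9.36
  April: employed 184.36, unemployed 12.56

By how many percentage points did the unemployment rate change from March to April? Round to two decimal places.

The unemployment rate changed by +1.50 percentage points.

March: labor force = 182.42 + 9.36 = 191.78; u = 9.36/191.78 = 4.88%.
April: labor force = 184.36 + 12.56 = 196.92; u = 12.56/196.92 = 6.38%.
Change = 6.38% − 4.88% = +1.50 pp.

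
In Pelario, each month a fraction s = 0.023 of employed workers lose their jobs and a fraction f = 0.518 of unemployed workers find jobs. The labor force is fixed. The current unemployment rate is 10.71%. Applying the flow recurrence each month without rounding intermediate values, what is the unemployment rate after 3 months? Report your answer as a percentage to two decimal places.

Unemployment rate after three months ≈ 4.88%.

With a fixed labor force, u_{t+1} = u_t + s·(1−u_t) − f·u_t = u_t·(1−s−f) + s.
Here 1−s−f = 0.459 and s = 0.023.
u_1 = 0.107100 × 0.459 + 0.023 = 0.072159.
u_2 = 0.072159 × 0.459 + 0.023 = 0.056121.
u_3 = 0.056121 × 0.459 + 0.023 = 0.048760.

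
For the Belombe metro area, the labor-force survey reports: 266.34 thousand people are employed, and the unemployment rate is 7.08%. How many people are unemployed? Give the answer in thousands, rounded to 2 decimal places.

Let U be the number unemployed. The labor force is E + U, and U/(E+U) = 0.0708.
So U = 0.0708 × 266.34 / (1 − 0.0708) = 18.8569 / 0.9292 ≈ 20.29 thousand.

About 20.29 thousand are unemployed.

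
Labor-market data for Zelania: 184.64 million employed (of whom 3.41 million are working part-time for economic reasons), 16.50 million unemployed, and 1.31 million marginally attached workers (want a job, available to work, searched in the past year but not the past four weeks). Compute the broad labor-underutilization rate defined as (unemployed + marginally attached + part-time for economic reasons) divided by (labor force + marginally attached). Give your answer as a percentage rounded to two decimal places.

Broad underutilization rate ≈ 10.48%.

Labor force = 184.64 + 16.50 = 201.14 million.
Numerator = 16.50 + 1.31 + 3.41 = 21.22 million.
Denominator = 201.14 + 1.31 = 202.45 million.
Broad rate = 21.22 / 202.45 = 10.48%.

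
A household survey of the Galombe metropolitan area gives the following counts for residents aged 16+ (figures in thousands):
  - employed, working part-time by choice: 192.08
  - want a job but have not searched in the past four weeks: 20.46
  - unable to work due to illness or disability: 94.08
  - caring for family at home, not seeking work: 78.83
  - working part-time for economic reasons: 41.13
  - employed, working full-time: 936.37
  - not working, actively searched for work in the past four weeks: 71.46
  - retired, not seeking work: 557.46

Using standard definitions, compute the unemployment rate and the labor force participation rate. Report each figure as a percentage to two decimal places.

Employed = 192.08 + 41.13 + 936.37 = 1,169.58 thousand (anyone who worked, including part-time for economic reasons, counts as employed).
Unemployed = 71.46 thousand.
Labor force = 1,169.58 + 71.46 = 1,241.04 thousand.
Not in labor force = 20.46 + 94.08 + 78.83 + 557.46 = 750.83 thousand (those not working and not actively searching are outside the labor force — including those who want a job but have given up searching).
Civilian working-age population = 1,241.04 + 750.83 = 1,991.87 thousand.
Unemployment rate = 71.46 / 1,241.04 = 5.76%.
Labor force participation rate = 1,241.04 / 1,991.87 = 62.31%.

Unemployment rate ≈ 5.76%; labor force participation rate ≈ 62.31%.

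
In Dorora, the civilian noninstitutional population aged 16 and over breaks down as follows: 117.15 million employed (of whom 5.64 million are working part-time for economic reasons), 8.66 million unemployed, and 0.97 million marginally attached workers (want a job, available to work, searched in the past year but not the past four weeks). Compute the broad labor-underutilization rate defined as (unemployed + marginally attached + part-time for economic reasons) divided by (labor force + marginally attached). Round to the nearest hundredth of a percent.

Broad underutilization rate ≈ 12.04%.

Labor force = 117.15 + 8.66 = 125.81 million.
Numerator = 8.66 + 0.97 + 5.64 = 15.27 million.
Denominator = 125.81 + 0.97 = 126.78 million.
Broad rate = 15.27 / 126.78 = 12.04%.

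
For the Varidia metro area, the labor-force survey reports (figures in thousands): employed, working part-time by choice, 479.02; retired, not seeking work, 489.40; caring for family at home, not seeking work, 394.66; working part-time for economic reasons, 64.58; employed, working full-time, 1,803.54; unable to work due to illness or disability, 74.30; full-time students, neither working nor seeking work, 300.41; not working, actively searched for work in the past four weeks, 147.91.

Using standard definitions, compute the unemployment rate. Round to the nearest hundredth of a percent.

Unemployment rate ≈ 5.93%.

Employed = 479.02 + 64.58 + 1,803.54 = 2,347.14 thousand (anyone who worked, including part-time for economic reasons, counts as employed).
Unemployed = 147.91 thousand.
Labor force = 2,347.14 + 147.91 = 2,495.05 thousand.
Unemployment rate = 147.91 / 2,495.05 = 5.93%.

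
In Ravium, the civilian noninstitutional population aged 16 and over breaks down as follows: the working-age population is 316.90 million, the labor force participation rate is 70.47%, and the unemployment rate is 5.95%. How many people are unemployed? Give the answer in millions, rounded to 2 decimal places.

Labor force = 0.7047 × 316.90 = 223.32 million.
Unemployed = 0.0595 × 223.32 ≈ 13.29 million.

About 13.29 million are unemployed.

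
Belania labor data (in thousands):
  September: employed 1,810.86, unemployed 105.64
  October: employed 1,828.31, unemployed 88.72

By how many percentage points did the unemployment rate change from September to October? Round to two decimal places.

The unemployment rate changed by −0.88 percentage points.

September: labor force = 1,810.86 + 105.64 = 1,916.50; u = 105.64/1,916.50 = 5.51%.
October: labor force = 1,828.31 + 88.72 = 1,917.03; u = 88.72/1,917.03 = 4.63%.
Change = 4.63% − 5.51% = −0.88 pp.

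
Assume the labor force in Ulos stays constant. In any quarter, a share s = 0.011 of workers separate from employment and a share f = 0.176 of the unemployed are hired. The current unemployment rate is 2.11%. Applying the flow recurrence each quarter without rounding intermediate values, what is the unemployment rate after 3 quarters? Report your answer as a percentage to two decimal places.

Unemployment rate after three quarters ≈ 3.86%.

With a fixed labor force, u_{t+1} = u_t + s·(1−u_t) − f·u_t = u_t·(1−s−f) + s.
Here 1−s−f = 0.813 and s = 0.011.
u_1 = 0.021100 × 0.813 + 0.011 = 0.028154.
u_2 = 0.028154 × 0.813 + 0.011 = 0.033889.
u_3 = 0.033889 × 0.813 + 0.011 = 0.038552.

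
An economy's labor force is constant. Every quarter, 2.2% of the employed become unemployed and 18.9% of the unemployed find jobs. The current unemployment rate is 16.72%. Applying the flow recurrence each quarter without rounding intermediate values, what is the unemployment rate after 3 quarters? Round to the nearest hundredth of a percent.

Unemployment rate after three quarters ≈ 13.52%.

With a fixed labor force, u_{t+1} = u_t + s·(1−u_t) − f·u_t = u_t·(1−s−f) + s.
Here 1−s−f = 0.789 and s = 0.022.
u_1 = 0.167200 × 0.789 + 0.022 = 0.153921.
u_2 = 0.153921 × 0.789 + 0.022 = 0.143444.
u_3 = 0.143444 × 0.789 + 0.022 = 0.135177.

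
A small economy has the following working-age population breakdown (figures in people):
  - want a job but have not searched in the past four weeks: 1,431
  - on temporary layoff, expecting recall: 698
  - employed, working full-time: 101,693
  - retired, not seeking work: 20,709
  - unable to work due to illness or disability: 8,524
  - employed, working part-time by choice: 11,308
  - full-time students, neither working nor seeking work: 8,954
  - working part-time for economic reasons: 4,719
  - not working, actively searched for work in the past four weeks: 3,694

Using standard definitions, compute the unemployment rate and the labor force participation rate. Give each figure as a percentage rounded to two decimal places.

Unemployment rate ≈ 3.60%; labor force participation rate ≈ 75.50%.

Employed = 101,693 + 11,308 + 4,719 = 117,720 (anyone who worked, including part-time for economic reasons, counts as employed).
Unemployed = 698 + 3,694 = 4,392 (jobless and actively searching, or on temporary layoff).
Labor force = 117,720 + 4,392 = 122,112.
Not in labor force = 1,431 + 20,709 + 8,524 + 8,954 = 39,618 (those not working and not actively searching are outside the labor force — including those who want a job but have given up searching).
Civilian working-age population = 122,112 + 39,618 = 161,730.
Unemployment rate = 4,392 / 122,112 = 3.60%.
Labor force participation rate = 122,112 / 161,730 = 75.50%.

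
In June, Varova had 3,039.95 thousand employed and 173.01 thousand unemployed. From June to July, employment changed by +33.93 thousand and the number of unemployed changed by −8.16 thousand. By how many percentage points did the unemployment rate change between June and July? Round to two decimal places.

The unemployment rate changed by −0.29 percentage points.

June: labor force = 3,039.95 + 173.01 = 3,212.96; u = 173.01/3,212.96 = 5.38%.
July: labor force = 3,073.88 + 164.85 = 3,238.73; u = 164.85/3,238.73 = 5.09%.
Change = 5.09% − 5.38% = −0.29 pp.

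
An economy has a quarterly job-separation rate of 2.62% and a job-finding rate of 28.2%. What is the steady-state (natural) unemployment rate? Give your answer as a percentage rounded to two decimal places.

At steady state the flows balance: s·E = f·U, so U/(E+U) = s/(s+f).
u* = 2.62 / (2.62 + 28.2) = 2.62 / 30.82 = 8.50%.

Steady-state unemployment rate ≈ 8.50%.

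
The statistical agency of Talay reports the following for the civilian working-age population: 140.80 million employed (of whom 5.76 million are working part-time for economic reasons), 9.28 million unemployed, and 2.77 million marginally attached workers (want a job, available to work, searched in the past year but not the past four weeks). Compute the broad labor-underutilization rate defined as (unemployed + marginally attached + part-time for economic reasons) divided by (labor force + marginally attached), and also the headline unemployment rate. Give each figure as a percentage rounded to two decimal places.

Labor force = 140.80 + 9.28 = 150.08 million.
Numerator = 9.28 + 2.77 + 5.76 = 17.81 million.
Denominator = 150.08 + 2.77 = 152.85 million.
Broad rate = 17.81 / 152.85 = 11.65%.
Headline unemployment rate = 9.28 / 150.08 = 6.18%.

Broad underutilization rate ≈ 11.65%; headline unemployment rate ≈ 6.18%.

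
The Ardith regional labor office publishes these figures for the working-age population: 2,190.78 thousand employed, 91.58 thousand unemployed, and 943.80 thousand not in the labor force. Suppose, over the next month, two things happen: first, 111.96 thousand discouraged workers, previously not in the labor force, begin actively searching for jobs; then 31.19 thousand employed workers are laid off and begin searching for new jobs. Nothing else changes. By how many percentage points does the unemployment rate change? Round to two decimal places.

Initially, labor force = 2,190.78 + 91.58 = 2,282.36 thousand, so u = 91.58/2,282.36 = 4.01%.
After the first change, unemployed and labor force both rise by 111.96 → E = 2,190.78, U = 203.54, labor force = 2,394.32 thousand.
After the second change, employed falls and unemployed rises by 31.19; labor force unchanged → E = 2,159.59, U = 234.73, labor force = 2,394.32 thousand.
New unemployment rate = 234.73 / 2,394.32 = 9.80%.
Change = 9.80% − 4.01% = +5.79 percentage points.

The unemployment rate changes by +5.79 percentage points.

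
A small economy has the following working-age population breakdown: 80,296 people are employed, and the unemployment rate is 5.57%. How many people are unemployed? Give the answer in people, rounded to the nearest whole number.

About 4,736 are unemployed.

Let U be the number unemployed. The labor force is E + U, and U/(E+U) = 0.0557.
So U = 0.0557 × 80,296 / (1 − 0.0557) = 4472.49 / 0.9443 ≈ 4,736.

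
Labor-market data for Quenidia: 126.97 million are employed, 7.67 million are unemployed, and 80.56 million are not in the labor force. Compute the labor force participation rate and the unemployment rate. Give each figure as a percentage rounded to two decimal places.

Labor force = employed + unemployed = 126.97 + 7.67 = 134.64 million.
Working-age population = 134.64 + 80.56 = 215.20 million.
Unemployment rate = 7.67 / 134.64 = 5.70%.
Labor force participation rate = 134.64 / 215.20 = 62.57%.

Labor force participation rate ≈ 62.57%; unemployment rate ≈ 5.70%.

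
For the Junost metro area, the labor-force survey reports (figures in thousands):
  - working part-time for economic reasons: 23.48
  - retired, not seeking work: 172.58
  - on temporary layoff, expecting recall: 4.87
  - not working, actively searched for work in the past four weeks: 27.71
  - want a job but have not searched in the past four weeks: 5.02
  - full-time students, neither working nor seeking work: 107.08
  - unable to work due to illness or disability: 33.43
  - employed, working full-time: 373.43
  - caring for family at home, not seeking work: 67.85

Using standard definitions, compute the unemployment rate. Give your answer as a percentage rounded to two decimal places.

Employed = 23.48 + 373.43 = 396.91 thousand (anyone who worked, including part-time for economic reasons, counts as employed).
Unemployed = 4.87 + 27.71 = 32.58 thousand (jobless and actively searching, or on temporary layoff).
Labor force = 396.91 + 32.58 = 429.49 thousand.
Unemployment rate = 32.58 / 429.49 = 7.59%.

Unemployment rate ≈ 7.59%.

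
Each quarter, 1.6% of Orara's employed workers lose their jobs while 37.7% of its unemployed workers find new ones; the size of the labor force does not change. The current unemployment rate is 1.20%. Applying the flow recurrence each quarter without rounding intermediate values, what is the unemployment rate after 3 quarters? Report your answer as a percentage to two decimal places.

With a fixed labor force, u_{t+1} = u_t + s·(1−u_t) − f·u_t = u_t·(1−s−f) + s.
Here 1−s−f = 0.607 and s = 0.016.
u_1 = 0.012000 × 0.607 + 0.016 = 0.023284.
u_2 = 0.023284 × 0.607 + 0.016 = 0.030133.
u_3 = 0.030133 × 0.607 + 0.016 = 0.034291.

Unemployment rate after three quarters ≈ 3.43%.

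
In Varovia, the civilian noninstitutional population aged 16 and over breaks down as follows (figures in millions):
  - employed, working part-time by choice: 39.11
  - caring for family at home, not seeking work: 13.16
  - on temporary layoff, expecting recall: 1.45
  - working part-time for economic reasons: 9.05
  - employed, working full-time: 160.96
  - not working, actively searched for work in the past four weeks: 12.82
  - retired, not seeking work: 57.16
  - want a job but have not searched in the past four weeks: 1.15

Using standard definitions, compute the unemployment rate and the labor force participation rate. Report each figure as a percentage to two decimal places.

Unemployment rate ≈ 6.39%; labor force participation rate ≈ 75.76%.

Employed = 39.11 + 9.05 + 160.96 = 209.12 million (anyone who worked, including part-time for economic reasons, counts as employed).
Unemployed = 1.45 + 12.82 = 14.27 million (jobless and actively searching, or on temporary layoff).
Labor force = 209.12 + 14.27 = 223.39 million.
Not in labor force = 13.16 + 57.16 + 1.15 = 71.47 million (those not working and not actively searching are outside the labor force — including those who want a job but have given up searching).
Civilian working-age population = 223.39 + 71.47 = 294.86 million.
Unemployment rate = 14.27 / 223.39 = 6.39%.
Labor force participation rate = 223.39 / 294.86 = 75.76%.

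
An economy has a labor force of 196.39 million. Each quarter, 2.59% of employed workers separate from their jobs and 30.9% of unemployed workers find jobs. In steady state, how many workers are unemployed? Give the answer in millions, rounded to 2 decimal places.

Steady-state unemployment rate u* = s/(s+f) = 2.59/(2.59+30.9) = 0.077337.
Unemployed = u* × labor force = 0.077337 × 196.39 ≈ 15.19 million.

About 15.19 million are unemployed in steady state.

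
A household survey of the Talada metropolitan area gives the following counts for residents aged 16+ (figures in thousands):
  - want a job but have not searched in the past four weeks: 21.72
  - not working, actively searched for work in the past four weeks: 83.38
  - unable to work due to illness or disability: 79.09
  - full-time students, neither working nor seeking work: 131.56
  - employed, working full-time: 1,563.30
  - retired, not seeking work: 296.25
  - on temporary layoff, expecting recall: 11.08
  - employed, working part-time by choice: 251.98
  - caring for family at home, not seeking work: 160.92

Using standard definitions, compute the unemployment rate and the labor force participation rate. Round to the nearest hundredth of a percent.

Unemployment rate ≈ 4.95%; labor force participation rate ≈ 73.47%.

Employed = 1,563.30 + 251.98 = 1,815.28 thousand.
Unemployed = 83.38 + 11.08 = 94.46 thousand (jobless and actively searching, or on temporary layoff).
Labor force = 1,815.28 + 94.46 = 1,909.74 thousand.
Not in labor force = 21.72 + 79.09 + 131.56 + 296.25 + 160.92 = 689.54 thousand (those not working and not actively searching are outside the labor force — including those who want a job but have given up searching).
Civilian working-age population = 1,909.74 + 689.54 = 2,599.28 thousand.
Unemployment rate = 94.46 / 1,909.74 = 4.95%.
Labor force participation rate = 1,909.74 / 2,599.28 = 73.47%.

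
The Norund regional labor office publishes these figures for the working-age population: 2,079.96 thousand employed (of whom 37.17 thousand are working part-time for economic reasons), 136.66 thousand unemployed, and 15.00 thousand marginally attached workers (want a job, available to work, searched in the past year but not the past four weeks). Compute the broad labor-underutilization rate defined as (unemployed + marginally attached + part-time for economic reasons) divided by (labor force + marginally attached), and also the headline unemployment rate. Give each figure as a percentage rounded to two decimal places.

Labor force = 2,079.96 + 136.66 = 2,216.62 thousand.
Numerator = 136.66 + 15.00 + 37.17 = 188.83 thousand.
Denominator = 2,216.62 + 15.00 = 2,231.62 thousand.
Broad rate = 188.83 / 2,231.62 = 8.46%.
Headline unemployment rate = 136.66 / 2,216.62 = 6.17%.

Broad underutilization rate ≈ 8.46%; headline unemployment rate ≈ 6.17%.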